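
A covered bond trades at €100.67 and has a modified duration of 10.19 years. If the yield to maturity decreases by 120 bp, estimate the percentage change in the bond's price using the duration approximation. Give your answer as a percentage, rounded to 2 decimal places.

Duration approximation: ΔP/P ≈ -D_mod · Δy = -10.19 × (-0.012) = +0.122280.
As a percentage: +12.2280%.

+12.23%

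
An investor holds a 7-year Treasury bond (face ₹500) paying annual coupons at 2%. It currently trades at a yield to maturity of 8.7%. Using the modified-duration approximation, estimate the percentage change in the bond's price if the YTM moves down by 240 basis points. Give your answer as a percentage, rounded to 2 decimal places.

Periodic yield y = 0.087. Modified duration first:
  t   CF        PV=CF/(1+0.087)^t    t·PV
  1        10.00         9.1996         9.1996
  2        10.00         8.4633        16.9266
  3        10.00         7.7859        23.3578
  4        10.00         7.1628        28.6511
  5        10.00         6.5895        32.9475
  6        10.00         6.0621        36.3726
  7       510.00       284.4221     1,990.9548
  Σ                    329.6854     2,138.4101
P = 329.6854; D_Mac = 6.48621 yrs; D_mod = 6.48621/(1+0.087) = 5.96708 yrs.
ΔP/P ≈ -D_mod · Δy = -5.96708 × (-0.024) = +0.143210 = +14.3210%.

+14.32%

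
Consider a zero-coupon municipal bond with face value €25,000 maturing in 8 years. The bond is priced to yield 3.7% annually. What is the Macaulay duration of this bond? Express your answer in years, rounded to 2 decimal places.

8.00 years

A zero-coupon bond has a single cash flow at maturity, so its Macaulay duration equals its maturity: 8 years.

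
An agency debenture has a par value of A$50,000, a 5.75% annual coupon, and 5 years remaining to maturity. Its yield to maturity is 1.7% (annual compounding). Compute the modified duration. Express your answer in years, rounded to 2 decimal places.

Periodic yield y = 0.017. First find Macaulay duration:
  t   CF        PV=CF/(1+0.017)^t    t·PV
  1     2,875.00     2,826.9420     2,826.9420
  2     2,875.00     2,779.6873     5,559.3746
  3     2,875.00     2,733.2225     8,199.6676
  4     2,875.00     2,687.5344    10,750.1377
  5    52,875.00    48,601.0459   243,005.2297
  Σ                 59,628.4322   270,341.3516
P = 59,628.4322; Macaulay duration = 270,341.3516 / 59,628.4322 = 4.53377 years.
Modified duration = D_Mac / (1 + y) = 4.53377 / 1.017 = 4.45798 years.

4.46 years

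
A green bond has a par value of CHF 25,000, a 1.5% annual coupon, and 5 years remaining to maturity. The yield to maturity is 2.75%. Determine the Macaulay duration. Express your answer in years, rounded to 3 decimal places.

4.849 years

Periodic yield y = 0.0275. Discount each cash flow and weight by its year:
  t   CF        PV=CF/(1+0.0275)^t    t·PV
  1       375.00       364.9635       364.9635
  2       375.00       355.1956       710.3912
  3       375.00       345.6892     1,037.0675
  4       375.00       336.4372     1,345.7486
  5    25,375.00    22,156.2827   110,781.4136
  Σ                 23,558.5682   114,239.5845
Price P = Σ PV = 23,558.5682.
Macaulay duration = Σ(t·PV) / P = 114,239.5845 / 23,558.5682 = 4.84917 years.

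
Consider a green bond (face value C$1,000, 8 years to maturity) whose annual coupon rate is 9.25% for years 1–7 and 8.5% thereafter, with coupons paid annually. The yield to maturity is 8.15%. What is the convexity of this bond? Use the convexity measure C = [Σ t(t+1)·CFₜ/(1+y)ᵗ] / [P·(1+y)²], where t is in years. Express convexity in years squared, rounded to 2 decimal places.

41.92

With y = 0.0815:
  t   CF        PV=CF/(1+0.0815)^t    t·PV        t(t+1)·PV
  1        92.50        85.5294        85.5294         171.0587
  2        92.50        79.0840       158.1680         474.5041
  3        92.50        73.1244       219.3731         877.4925
  4        92.50        67.6138       270.4554       1,352.2769
  5        92.50        62.5186       312.5929       1,875.5574
  6        92.50        57.8073       346.8437       2,427.9061
  7        92.50        53.4510       374.1572       2,993.2576
  8     1,085.00       579.7190     4,637.7521      41,739.7693
  Σ                  1,058.8475     6,404.8719      51,911.8226
P = 1,058.8475.
Convexity = Σ t(t+1)·PV / [P·(1+y)²] = 51,911.8226 / (1,058.8475 × 1.169642) = 41.91600.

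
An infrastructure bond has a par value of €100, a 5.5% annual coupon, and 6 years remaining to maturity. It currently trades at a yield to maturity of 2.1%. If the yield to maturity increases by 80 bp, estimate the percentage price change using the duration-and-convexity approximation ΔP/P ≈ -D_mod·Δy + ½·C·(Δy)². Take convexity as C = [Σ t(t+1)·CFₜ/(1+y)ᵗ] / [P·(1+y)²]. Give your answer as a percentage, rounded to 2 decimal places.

With y = 0.021:
  t   CF        PV=CF/(1+0.021)^t    t·PV        t(t+1)·PV
  1         5.50         5.3869         5.3869          10.7738
  2         5.50         5.2761        10.5522          31.6565
  3         5.50         5.1676        15.5027          62.0107
  4         5.50         5.0613        20.2451         101.2255
  5         5.50         4.9572        24.7859         148.7152
  6       105.50        93.1318       558.7908       3,911.5357
  Σ                    118.9808       635.2635       4,265.9172
P = 118.9808; D_Mac = 5.33921 yrs; D_mod = 5.22939 yrs; C = 34.39412.
Duration effect: -5.22939 × (+0.008) = -0.041835
Convexity effect: 0.5 × 34.39412 × (0.008)² = +0.0011006
ΔP/P ≈ -0.041835 + 0.0011006 = -0.040735 = -4.0735%.

-4.07%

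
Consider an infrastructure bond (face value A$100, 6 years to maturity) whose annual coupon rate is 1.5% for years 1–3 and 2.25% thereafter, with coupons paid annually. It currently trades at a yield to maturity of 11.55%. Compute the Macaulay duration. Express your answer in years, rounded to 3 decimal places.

Periodic yield y = 0.1155. Discount each cash flow and weight by its year:
  t   CF        PV=CF/(1+0.1155)^t    t·PV
  1         1.50         1.3447         1.3447
  2         1.50         1.2055         2.4109
  3         1.50         1.0806         3.2419
  4         2.25         1.4531         5.8125
  5         2.25         1.3027         6.5134
  6       102.25        53.0696       318.4176
  Σ                     59.4562       337.7410
Price P = Σ PV = 59.4562.
Macaulay duration = Σ(t·PV) / P = 337.7410 / 59.4562 = 5.68050 years.

5.681 years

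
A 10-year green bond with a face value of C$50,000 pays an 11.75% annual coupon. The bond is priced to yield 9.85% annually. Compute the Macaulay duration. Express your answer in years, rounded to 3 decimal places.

6.577 years

Periodic yield y = 0.0985. Discount each cash flow and weight by its year:
  t   CF        PV=CF/(1+0.0985)^t    t·PV
  1     5,875.00     5,348.2021     5,348.2021
  2     5,875.00     4,868.6410     9,737.2819
  3     5,875.00     4,432.0810    13,296.2429
  4     5,875.00     4,034.6663    16,138.6654
  5     5,875.00     3,672.8870    18,364.4349
  6     5,875.00     3,343.5475    20,061.2853
  7     5,875.00     3,043.7392    21,306.1746
  8     5,875.00     2,770.8140    22,166.5124
  9     5,875.00     2,522.3614    22,701.2530
  10   55,875.00    21,838.2042   218,382.0425
  Σ                 55,875.1439   367,502.0951
Price P = Σ PV = 55,875.1439.
Macaulay duration = Σ(t·PV) / P = 367,502.0951 / 55,875.1439 = 6.57720 years.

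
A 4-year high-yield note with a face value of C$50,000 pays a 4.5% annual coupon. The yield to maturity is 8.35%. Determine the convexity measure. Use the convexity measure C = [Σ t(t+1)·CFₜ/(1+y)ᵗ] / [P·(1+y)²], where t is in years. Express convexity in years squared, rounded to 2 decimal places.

With y = 0.0835:
  t   CF        PV=CF/(1+0.0835)^t    t·PV        t(t+1)·PV
  1     2,250.00     2,076.6036     2,076.6036       4,153.2072
  2     2,250.00     1,916.5700     3,833.1400      11,499.4200
  3     2,250.00     1,768.8694     5,306.6082      21,226.4329
  4    52,250.00    37,911.4707   151,645.8827     758,229.4137
  Σ                 43,673.5137   162,862.2346     795,108.4738
P = 43,673.5137.
Convexity = Σ t(t+1)·PV / [P·(1+y)²] = 795,108.4738 / (43,673.5137 × 1.173972) = 15.50781.

15.51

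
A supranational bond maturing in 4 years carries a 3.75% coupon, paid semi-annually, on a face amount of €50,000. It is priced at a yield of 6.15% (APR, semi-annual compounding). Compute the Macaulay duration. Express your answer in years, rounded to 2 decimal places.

Periodic yield y = 0.03075. Discount each cash flow and weight by its period:
  t   CF        PV=CF/(1+0.03075)^t    t·PV
  1       937.50       909.5319       909.5319
  2       937.50       882.3982     1,764.7963
  3       937.50       856.0739     2,568.2216
  4       937.50       830.5349     3,322.1397
  5       937.50       805.7579     4,028.7894
  6       937.50       781.7200     4,690.3199
  7       937.50       758.3992     5,308.7945
  8    50,937.50    39,977.0624   319,816.4994
  Σ                 45,801.4783   342,409.0927
Price P = Σ PV = 45,801.4783.
Macaulay duration = Σ(t·PV) / P = 342,409.0927 / 45,801.4783 = 7.47594 half-year periods.
In years: 7.47594 / 2 = 3.73797 years.

3.74 years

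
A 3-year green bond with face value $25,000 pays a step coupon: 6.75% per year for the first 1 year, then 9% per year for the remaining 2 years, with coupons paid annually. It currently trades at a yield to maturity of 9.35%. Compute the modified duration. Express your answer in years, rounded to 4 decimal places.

Periodic yield y = 0.0935. First find Macaulay duration:
  t   CF        PV=CF/(1+0.0935)^t    t·PV
  1     1,687.50     1,543.2099     1,543.2099
  2     2,250.00     1,881.6764     3,763.3528
  3    27,250.00    20,840.5965    62,521.7894
  Σ                 24,265.4828    67,828.3521
P = 24,265.4828; Macaulay duration = 67,828.3521 / 24,265.4828 = 2.79526 years.
Modified duration = D_Mac / (1 + y) = 2.79526 / 1.0935 = 2.55625 years.

2.5563 years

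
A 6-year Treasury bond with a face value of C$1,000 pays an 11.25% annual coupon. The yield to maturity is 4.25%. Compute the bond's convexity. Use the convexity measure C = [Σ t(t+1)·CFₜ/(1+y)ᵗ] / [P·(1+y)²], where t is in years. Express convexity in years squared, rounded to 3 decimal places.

29.057

With y = 0.0425:
  t   CF        PV=CF/(1+0.0425)^t    t·PV        t(t+1)·PV
  1       112.50       107.9137       107.9137         215.8273
  2       112.50       103.5143       207.0286         621.0859
  3       112.50        99.2943       297.8829       1,191.5316
  4       112.50        95.2463       380.9853       1,904.9267
  5       112.50        91.3634       456.8169       2,740.9017
  6     1,112.50       866.6498     5,199.8988      36,399.2913
  Σ                  1,363.9818     6,650.5262      43,073.5645
P = 1,363.9818.
Convexity = Σ t(t+1)·PV / [P·(1+y)²] = 43,073.5645 / (1,363.9818 × 1.086806) = 29.05696.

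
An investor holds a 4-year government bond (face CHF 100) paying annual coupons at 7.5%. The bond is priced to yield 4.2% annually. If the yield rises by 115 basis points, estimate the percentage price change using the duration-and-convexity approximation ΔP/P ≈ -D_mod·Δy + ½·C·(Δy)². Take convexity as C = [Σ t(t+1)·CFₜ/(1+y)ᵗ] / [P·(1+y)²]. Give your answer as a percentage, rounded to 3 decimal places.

-3.893%

With y = 0.042:
  t   CF        PV=CF/(1+0.042)^t    t·PV        t(t+1)·PV
  1         7.50         7.1977         7.1977          14.3954
  2         7.50         6.9076        13.8152          41.4455
  3         7.50         6.6292        19.8875          79.5498
  4       107.50        91.1880       364.7519       1,823.7596
  Σ                    111.9224       405.6522       1,959.1503
P = 111.9224; D_Mac = 3.62441 yrs; D_mod = 3.47832 yrs; C = 16.12186.
Duration effect: -3.47832 × (+0.0115) = -0.040001
Convexity effect: 0.5 × 16.12186 × (0.0115)² = +0.0010661
ΔP/P ≈ -0.040001 + 0.0010661 = -0.038935 = -3.8935%.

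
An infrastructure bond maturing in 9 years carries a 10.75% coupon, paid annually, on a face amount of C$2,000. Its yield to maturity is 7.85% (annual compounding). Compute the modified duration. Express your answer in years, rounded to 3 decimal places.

5.960 years

Periodic yield y = 0.0785. First find Macaulay duration:
  t   CF        PV=CF/(1+0.0785)^t    t·PV
  1       215.00       199.3510       199.3510
  2       215.00       184.8409       369.6819
  3       215.00       171.3871       514.1612
  4       215.00       158.9124       635.6497
  5       215.00       147.3458       736.7289
  6       215.00       136.6210       819.7262
  7       215.00       126.6769       886.7383
  8       215.00       117.4566       939.6525
  9     2,215.00     1,121.9988    10,097.9890
  Σ                  2,364.5904    15,199.6786
P = 2,364.5904; Macaulay duration = 15,199.6786 / 2,364.5904 = 6.42804 years.
Modified duration = D_Mac / (1 + y) = 6.42804 / 1.0785 = 5.96017 years.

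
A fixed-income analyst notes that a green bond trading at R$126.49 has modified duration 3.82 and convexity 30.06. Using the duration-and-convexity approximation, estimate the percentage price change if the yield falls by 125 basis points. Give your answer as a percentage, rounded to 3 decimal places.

+5.010%

Duration effect: -D_mod·Δy = -3.82 × (-0.0125) = +0.047750
Convexity effect: ½·C·(Δy)² = 0.5 × 30.06 × (-0.0125)² = +0.0023484375
ΔP/P ≈ +0.047750 + 0.0023484375 = +0.0500984375
= +5.00984375%.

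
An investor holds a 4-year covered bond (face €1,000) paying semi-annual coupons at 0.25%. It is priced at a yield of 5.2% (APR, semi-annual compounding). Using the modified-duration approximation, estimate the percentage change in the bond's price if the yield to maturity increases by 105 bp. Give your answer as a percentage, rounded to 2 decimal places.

Periodic yield y = 0.026. Modified duration first:
  t   CF        PV=CF/(1+0.026)^t    t·PV
  1         1.25         1.2183         1.2183
  2         1.25         1.1874         2.3749
  3         1.25         1.1574         3.4721
  4         1.25         1.1280         4.5121
  5         1.25         1.0994         5.4972
  6         1.25         1.0716         6.4295
  7         1.25         1.0444         7.3110
  8     1,001.25       815.3867     6,523.0939
  Σ                    823.2934     6,553.9090
P = 823.2934; D_Mac = 7.96060 half-year periods = 3.98030 yrs; D_mod = 3.98030/(1+0.026) = 3.87943 yrs.
ΔP/P ≈ -D_mod · Δy = -3.87943 × (+0.0105) = -0.040734 = -4.0734%.

-4.07%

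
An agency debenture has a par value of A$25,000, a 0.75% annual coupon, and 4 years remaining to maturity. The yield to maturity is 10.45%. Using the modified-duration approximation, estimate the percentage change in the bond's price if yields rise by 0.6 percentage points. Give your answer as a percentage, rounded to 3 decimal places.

-2.143%

Periodic yield y = 0.1045. Modified duration first:
  t   CF        PV=CF/(1+0.1045)^t    t·PV
  1       187.50       169.7601       169.7601
  2       187.50       153.6986       307.3971
  3       187.50       139.1567       417.4701
  4    25,187.50    16,924.7469    67,698.9876
  Σ                 17,387.3622    68,593.6149
P = 17,387.3622; D_Mac = 3.94503 yrs; D_mod = 3.94503/(1+0.1045) = 3.57178 yrs.
ΔP/P ≈ -D_mod · Δy = -3.57178 × (+0.006) = -0.021431 = -2.1431%.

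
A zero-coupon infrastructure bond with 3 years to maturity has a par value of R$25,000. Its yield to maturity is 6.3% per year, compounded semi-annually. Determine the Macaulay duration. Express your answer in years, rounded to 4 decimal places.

3.0000 years

A zero-coupon bond has a single cash flow at maturity, so its Macaulay duration equals its maturity: 3 years.
(Equivalently: 6 semi-annual periods ÷ 2 = 3 years.)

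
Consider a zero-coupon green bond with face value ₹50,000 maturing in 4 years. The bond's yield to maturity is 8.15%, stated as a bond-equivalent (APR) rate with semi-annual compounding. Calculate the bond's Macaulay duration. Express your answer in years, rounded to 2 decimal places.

A zero-coupon bond has a single cash flow at maturity, so its Macaulay duration equals its maturity: 4 years.
(Equivalently: 8 semi-annual periods ÷ 2 = 4 years.)

4.00 years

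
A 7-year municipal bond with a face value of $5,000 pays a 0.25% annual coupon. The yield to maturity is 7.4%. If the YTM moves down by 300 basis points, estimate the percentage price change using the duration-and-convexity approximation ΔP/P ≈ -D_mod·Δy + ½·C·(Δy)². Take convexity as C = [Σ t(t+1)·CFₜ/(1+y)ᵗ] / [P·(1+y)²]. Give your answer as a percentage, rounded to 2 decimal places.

With y = 0.074:
  t   CF        PV=CF/(1+0.074)^t    t·PV        t(t+1)·PV
  1        12.50        11.6387        11.6387          23.2775
  2        12.50        10.8368        21.6736          65.0209
  3        12.50        10.0901        30.2704         121.0817
  4        12.50         9.3949        37.5797         187.8983
  5        12.50         8.7476        43.7380         262.4278
  6        12.50         8.1449        48.8692         342.0847
  7     5,012.50     3,041.0560    21,287.3919     170,299.1354
  Σ                  3,099.9091    21,481.1616     171,300.9262
P = 3,099.9091; D_Mac = 6.92961 yrs; D_mod = 6.45215 yrs; C = 47.90736.
Duration effect: -6.45215 × (-0.03) = +0.193565
Convexity effect: 0.5 × 47.90736 × (-0.03)² = +0.0215583
ΔP/P ≈ +0.193565 + 0.0215583 = +0.215123 = +21.5123%.

+21.51%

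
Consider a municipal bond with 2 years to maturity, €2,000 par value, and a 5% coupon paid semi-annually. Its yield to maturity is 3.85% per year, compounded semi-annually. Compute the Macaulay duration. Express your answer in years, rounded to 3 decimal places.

Periodic yield y = 0.01925. Discount each cash flow and weight by its period:
  t   CF        PV=CF/(1+0.01925)^t    t·PV
  1        50.00        49.0557        49.0557
  2        50.00        48.1292        96.2584
  3        50.00        47.2202       141.6606
  4     2,050.00     1,899.4636     7,597.8545
  Σ                  2,043.8687     7,884.8292
Price P = Σ PV = 2,043.8687.
Macaulay duration = Σ(t·PV) / P = 7,884.8292 / 2,043.8687 = 3.85780 half-year periods.
In years: 3.85780 / 2 = 1.92890 years.

1.929 years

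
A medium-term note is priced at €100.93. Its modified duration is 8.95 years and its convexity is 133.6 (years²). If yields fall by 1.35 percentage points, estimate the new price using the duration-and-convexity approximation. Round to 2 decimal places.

€114.35

Duration effect: -D_mod·Δy = -8.95 × (-0.0135) = +0.120825
Convexity effect: ½·C·(Δy)² = 0.5 × 133.6 × (-0.0135)² = +0.0121743
ΔP/P ≈ +0.120825 + 0.0121743 = +0.1329993
New price ≈ 100.93 × (1 + 0.1329993) = 114.353619349.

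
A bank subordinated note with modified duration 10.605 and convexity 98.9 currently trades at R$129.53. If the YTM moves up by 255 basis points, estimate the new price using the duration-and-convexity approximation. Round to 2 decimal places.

Duration effect: -D_mod·Δy = -10.605 × (+0.0255) = -0.2704275
Convexity effect: ½·C·(Δy)² = 0.5 × 98.9 × (0.0255)² = +0.0321548625
ΔP/P ≈ -0.2704275 + 0.0321548625 = -0.2382726375
New price ≈ 129.53 × (1 - 0.2382726375) = 98.666545264625.

R$98.67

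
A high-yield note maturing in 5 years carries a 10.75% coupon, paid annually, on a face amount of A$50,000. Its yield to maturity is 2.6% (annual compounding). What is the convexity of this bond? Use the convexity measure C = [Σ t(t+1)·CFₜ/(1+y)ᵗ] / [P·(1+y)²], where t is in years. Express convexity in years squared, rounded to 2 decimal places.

With y = 0.026:
  t   CF        PV=CF/(1+0.026)^t    t·PV        t(t+1)·PV
  1     5,375.00     5,238.7914     5,238.7914      10,477.5828
  2     5,375.00     5,106.0345    10,212.0691      30,636.2072
  3     5,375.00     4,976.6418    14,929.9255      59,719.7021
  4     5,375.00     4,850.5281    19,402.1124      97,010.5621
  5    55,375.00    48,705.3799   243,526.8996   1,461,161.3976
  Σ                 68,877.3758   293,309.7980   1,659,005.4518
P = 68,877.3758.
Convexity = Σ t(t+1)·PV / [P·(1+y)²] = 1,659,005.4518 / (68,877.3758 × 1.052676) = 22.88108.

22.88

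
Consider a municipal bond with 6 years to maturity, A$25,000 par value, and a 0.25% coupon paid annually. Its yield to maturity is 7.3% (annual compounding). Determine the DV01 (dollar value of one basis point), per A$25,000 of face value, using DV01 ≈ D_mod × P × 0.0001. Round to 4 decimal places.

A$9.2506

Periodic yield y = 0.073.
  t   CF        PV=CF/(1+0.073)^t    t·PV
  1        62.50        58.2479        58.2479
  2        62.50        54.2851       108.5702
  3        62.50        50.5919       151.7757
  4        62.50        47.1499       188.5998
  5        62.50        43.9422       219.7108
  6    25,062.50    16,422.0004    98,532.0024
  Σ                 16,676.2174    99,258.9066
P = 16,676.2174; D_Mac = 5.95212 yrs; D_mod = 5.54718 yrs.
DV01 ≈ 5.54718 × 16,676.2174 × 0.0001 = 9.250597.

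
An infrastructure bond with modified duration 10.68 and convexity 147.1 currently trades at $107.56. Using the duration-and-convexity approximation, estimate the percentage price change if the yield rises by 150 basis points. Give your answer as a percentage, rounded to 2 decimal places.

Duration effect: -D_mod·Δy = -10.68 × (+0.015) = -0.160200
Convexity effect: ½·C·(Δy)² = 0.5 × 147.1 × (0.015)² = +0.01654875
ΔP/P ≈ -0.160200 + 0.01654875 = -0.14365125
= -14.365125%.

-14.37%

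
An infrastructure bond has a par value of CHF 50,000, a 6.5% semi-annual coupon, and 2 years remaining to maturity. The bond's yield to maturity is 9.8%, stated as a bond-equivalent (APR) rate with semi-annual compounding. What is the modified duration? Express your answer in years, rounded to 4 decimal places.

Periodic yield y = 0.049. First find Macaulay duration:
  t   CF        PV=CF/(1+0.049)^t    t·PV
  1     1,625.00     1,549.0944     1,549.0944
  2     1,625.00     1,476.7344     2,953.4688
  3     1,625.00     1,407.7544     4,223.2633
  4    51,625.00    42,634.1994   170,536.7975
  Σ                 47,067.7826   179,262.6240
P = 47,067.7826; Macaulay duration = 179,262.6240 / 47,067.7826 = 3.80861 half-year periods = 1.90430 years.
Modified duration = D_Mac / (1 + y) = 1.90430 / 1.049 = 1.81535 years.

1.8154 years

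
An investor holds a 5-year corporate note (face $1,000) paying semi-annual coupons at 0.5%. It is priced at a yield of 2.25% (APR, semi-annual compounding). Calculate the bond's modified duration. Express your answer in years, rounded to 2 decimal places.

4.89 years

Periodic yield y = 0.01125. First find Macaulay duration:
  t   CF        PV=CF/(1+0.01125)^t    t·PV
  1         2.50         2.4722         2.4722
  2         2.50         2.4447         4.8894
  3         2.50         2.4175         7.2525
  4         2.50         2.3906         9.5624
  5         2.50         2.3640        11.8200
  6         2.50         2.3377        14.0262
  7         2.50         2.3117        16.1819
  8         2.50         2.2860        18.2878
  9         2.50         2.2605        20.3449
  10    1,002.50       896.3942     8,963.9419
  Σ                    917.6791     9,068.7791
P = 917.6791; Macaulay duration = 9,068.7791 / 917.6791 = 9.88230 half-year periods = 4.94115 years.
Modified duration = D_Mac / (1 + y) = 4.94115 / 1.01125 = 4.88618 years.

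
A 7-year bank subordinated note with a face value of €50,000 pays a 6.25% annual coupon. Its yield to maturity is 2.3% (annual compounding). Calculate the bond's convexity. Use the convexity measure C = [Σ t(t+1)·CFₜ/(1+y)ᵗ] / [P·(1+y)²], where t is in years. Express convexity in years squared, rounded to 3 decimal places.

With y = 0.023:
  t   CF        PV=CF/(1+0.023)^t    t·PV        t(t+1)·PV
  1     3,125.00     3,054.7410     3,054.7410       6,109.4819
  2     3,125.00     2,986.0615     5,972.1231      17,916.3693
  3     3,125.00     2,918.9262     8,756.7787      35,027.1149
  4     3,125.00     2,853.3003    11,413.2013      57,066.0066
  5     3,125.00     2,789.1499    13,945.7494      83,674.4965
  6     3,125.00     2,726.4417    16,358.6503     114,510.5524
  7    53,125.00    45,307.4382   317,152.0676   2,537,216.5412
  Σ                 62,636.0589   376,653.3115   2,851,520.5628
P = 62,636.0589.
Convexity = Σ t(t+1)·PV / [P·(1+y)²] = 2,851,520.5628 / (62,636.0589 × 1.046529) = 43.50116.

43.501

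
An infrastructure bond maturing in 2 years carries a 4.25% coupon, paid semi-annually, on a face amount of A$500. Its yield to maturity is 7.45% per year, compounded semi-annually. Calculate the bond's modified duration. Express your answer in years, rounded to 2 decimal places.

Periodic yield y = 0.03725. First find Macaulay duration:
  t   CF        PV=CF/(1+0.03725)^t    t·PV
  1       10.625        10.2434        10.2434
  2       10.625         9.8756        19.7511
  3       10.625         9.5209        28.5627
  4      510.625       441.1317     1,764.5269
  Σ                    470.7716     1,823.0842
P = 470.7716; Macaulay duration = 1,823.0842 / 470.7716 = 3.87254 half-year periods = 1.93627 years.
Modified duration = D_Mac / (1 + y) = 1.93627 / 1.03725 = 1.86674 years.

1.87 years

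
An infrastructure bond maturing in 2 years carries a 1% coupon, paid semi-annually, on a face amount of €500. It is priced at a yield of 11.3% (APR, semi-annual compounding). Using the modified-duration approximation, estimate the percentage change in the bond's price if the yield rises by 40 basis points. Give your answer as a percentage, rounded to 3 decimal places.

-0.751%

Periodic yield y = 0.0565. Modified duration first:
  t   CF        PV=CF/(1+0.0565)^t    t·PV
  1         2.50         2.3663         2.3663
  2         2.50         2.2398         4.4795
  3         2.50         2.1200         6.3599
  4       502.50       403.3277     1,613.3108
  Σ                    410.0538     1,626.5166
P = 410.0538; D_Mac = 3.96659 half-year periods = 1.98330 yrs; D_mod = 1.98330/(1+0.0565) = 1.87723 yrs.
ΔP/P ≈ -D_mod · Δy = -1.87723 × (+0.004) = -0.007509 = -0.7509%.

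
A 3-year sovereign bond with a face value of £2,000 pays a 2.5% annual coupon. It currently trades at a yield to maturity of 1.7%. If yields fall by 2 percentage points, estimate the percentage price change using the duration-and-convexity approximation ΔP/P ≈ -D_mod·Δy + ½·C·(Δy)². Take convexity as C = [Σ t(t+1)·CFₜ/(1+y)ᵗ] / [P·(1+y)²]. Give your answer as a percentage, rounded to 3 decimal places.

With y = 0.017:
  t   CF        PV=CF/(1+0.017)^t    t·PV        t(t+1)·PV
  1        50.00        49.1642        49.1642          98.3284
  2        50.00        48.3424        96.6848         290.0543
  3     2,050.00     1,948.9065     5,846.7195      23,386.8779
  Σ                  2,046.4131     5,992.5685      23,775.2606
P = 2,046.4131; D_Mac = 2.92833 yrs; D_mod = 2.87938 yrs; C = 11.23285.
Duration effect: -2.87938 × (-0.02) = +0.057588
Convexity effect: 0.5 × 11.23285 × (-0.02)² = +0.0022466
ΔP/P ≈ +0.057588 + 0.0022466 = +0.059834 = +5.9834%.

+5.983%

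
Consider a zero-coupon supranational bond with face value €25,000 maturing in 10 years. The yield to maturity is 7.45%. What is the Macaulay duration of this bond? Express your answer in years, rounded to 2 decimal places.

A zero-coupon bond has a single cash flow at maturity, so its Macaulay duration equals its maturity: 10 years.

10.00 years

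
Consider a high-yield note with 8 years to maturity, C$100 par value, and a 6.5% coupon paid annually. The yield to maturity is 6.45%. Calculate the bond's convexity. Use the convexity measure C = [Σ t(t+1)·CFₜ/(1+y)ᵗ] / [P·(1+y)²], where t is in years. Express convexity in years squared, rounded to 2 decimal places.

With y = 0.0645:
  t   CF        PV=CF/(1+0.0645)^t    t·PV        t(t+1)·PV
  1         6.50         6.1062         6.1062          12.2123
  2         6.50         5.7362        11.4723          34.4170
  3         6.50         5.3886        16.1658          64.6633
  4         6.50         5.0621        20.2484         101.2420
  5         6.50         4.7554        23.7769         142.6613
  6         6.50         4.4672        26.8034         187.6241
  7         6.50         4.1966        29.3759         235.0075
  8       106.50        64.5928       516.7426       4,650.6834
  Σ                    100.3050       650.6916       5,428.5110
P = 100.3050.
Convexity = Σ t(t+1)·PV / [P·(1+y)²] = 5,428.5110 / (100.3050 × 1.133160) = 47.76026.

47.76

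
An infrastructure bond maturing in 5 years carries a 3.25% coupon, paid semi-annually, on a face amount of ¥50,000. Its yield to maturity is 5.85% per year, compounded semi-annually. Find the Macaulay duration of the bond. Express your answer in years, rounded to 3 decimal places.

4.629 years

Periodic yield y = 0.02925. Discount each cash flow and weight by its period:
  t   CF        PV=CF/(1+0.02925)^t    t·PV
  1       812.50       789.4098       789.4098
  2       812.50       766.9757     1,533.9514
  3       812.50       745.1792     2,235.5377
  4       812.50       724.0022     2,896.0087
  5       812.50       703.4269     3,517.1347
  6       812.50       683.4364     4,100.6185
  7       812.50       664.0140     4,648.0980
  8       812.50       645.1436     5,161.1485
  9       812.50       626.8094     5,641.2844
  10   50,812.50    38,085.6881   380,856.8808
  Σ                 44,434.0853   411,380.0725
Price P = Σ PV = 44,434.0853.
Macaulay duration = Σ(t·PV) / P = 411,380.0725 / 44,434.0853 = 9.25821 half-year periods.
In years: 9.25821 / 2 = 4.62910 years.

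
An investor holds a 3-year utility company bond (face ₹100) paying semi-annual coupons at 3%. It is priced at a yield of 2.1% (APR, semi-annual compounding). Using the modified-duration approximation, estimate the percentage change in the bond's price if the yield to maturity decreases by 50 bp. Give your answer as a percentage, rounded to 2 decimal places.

+1.43%

Periodic yield y = 0.0105. Modified duration first:
  t   CF        PV=CF/(1+0.0105)^t    t·PV
  1         1.50         1.4844         1.4844
  2         1.50         1.4690         2.9380
  3         1.50         1.4537         4.3612
  4         1.50         1.4386         5.7545
  5         1.50         1.4237         7.1184
  6       101.50        95.3341       572.0044
  Σ                    102.6035       593.6608
P = 102.6035; D_Mac = 5.78597 half-year periods = 2.89299 yrs; D_mod = 2.89299/(1+0.0105) = 2.86292 yrs.
ΔP/P ≈ -D_mod · Δy = -2.86292 × (-0.005) = +0.014315 = +1.4315%.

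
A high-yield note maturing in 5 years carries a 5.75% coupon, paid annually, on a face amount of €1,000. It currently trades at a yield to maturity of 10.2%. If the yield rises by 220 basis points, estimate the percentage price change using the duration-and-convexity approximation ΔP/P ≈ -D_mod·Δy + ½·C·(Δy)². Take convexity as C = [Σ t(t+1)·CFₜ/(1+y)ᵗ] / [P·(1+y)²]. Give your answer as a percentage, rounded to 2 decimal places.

-8.33%

With y = 0.102:
  t   CF        PV=CF/(1+0.102)^t    t·PV        t(t+1)·PV
  1        57.50        52.1779        52.1779         104.3557
  2        57.50        47.3483        94.6967         284.0900
  3        57.50        42.9658       128.8974         515.5898
  4        57.50        38.9889       155.9558         779.7789
  5     1,057.50       650.6874     3,253.4370      19,520.6223
  Σ                    832.1684     3,685.1648      21,204.4366
P = 832.1684; D_Mac = 4.42839 yrs; D_mod = 4.01850 yrs; C = 20.98226.
Duration effect: -4.01850 × (+0.022) = -0.088407
Convexity effect: 0.5 × 20.98226 × (0.022)² = +0.0050777
ΔP/P ≈ -0.088407 + 0.0050777 = -0.083329 = -8.3329%.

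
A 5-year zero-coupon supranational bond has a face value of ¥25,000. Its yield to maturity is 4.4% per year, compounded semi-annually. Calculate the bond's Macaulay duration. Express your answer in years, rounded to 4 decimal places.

A zero-coupon bond has a single cash flow at maturity, so its Macaulay duration equals its maturity: 5 years.
(Equivalently: 10 semi-annual periods ÷ 2 = 5 years.)

5.0000 years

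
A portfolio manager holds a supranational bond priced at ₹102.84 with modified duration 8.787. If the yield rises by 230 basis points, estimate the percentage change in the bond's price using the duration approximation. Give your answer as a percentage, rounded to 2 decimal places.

Duration approximation: ΔP/P ≈ -D_mod · Δy = -8.787 × (+0.023) = -0.202101.
As a percentage: -20.2101%.

-20.21%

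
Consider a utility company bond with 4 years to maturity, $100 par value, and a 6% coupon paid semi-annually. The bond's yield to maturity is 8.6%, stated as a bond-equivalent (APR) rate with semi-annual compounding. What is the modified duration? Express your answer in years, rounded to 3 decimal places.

3.446 years

Periodic yield y = 0.043. First find Macaulay duration:
  t   CF        PV=CF/(1+0.043)^t    t·PV
  1         3.00         2.8763         2.8763
  2         3.00         2.7577         5.5155
  3         3.00         2.6440         7.9321
  4         3.00         2.5350        10.1401
  5         3.00         2.4305        12.1526
  6         3.00         2.3303        13.9819
  7         3.00         2.2342        15.6397
  8       103.00        73.5466       588.3730
  Σ                     91.3548       656.6113
P = 91.3548; Macaulay duration = 656.6113 / 91.3548 = 7.18748 half-year periods = 3.59374 years.
Modified duration = D_Mac / (1 + y) = 3.59374 / 1.043 = 3.44558 years.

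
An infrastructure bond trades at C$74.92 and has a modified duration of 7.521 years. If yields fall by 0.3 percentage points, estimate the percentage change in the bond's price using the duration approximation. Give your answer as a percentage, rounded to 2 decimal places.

Duration approximation: ΔP/P ≈ -D_mod · Δy = -7.521 × (-0.003) = +0.022563.
As a percentage: +2.2563%.

+2.26%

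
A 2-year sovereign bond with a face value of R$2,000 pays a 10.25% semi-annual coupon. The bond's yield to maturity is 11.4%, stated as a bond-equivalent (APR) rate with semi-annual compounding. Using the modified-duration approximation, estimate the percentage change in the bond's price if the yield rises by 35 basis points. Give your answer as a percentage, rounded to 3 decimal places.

-0.615%

Periodic yield y = 0.057. Modified duration first:
  t   CF        PV=CF/(1+0.057)^t    t·PV
  1       102.50        96.9726        96.9726
  2       102.50        91.7432       183.4864
  3       102.50        86.7958       260.3875
  4     2,102.50     1,684.3644     6,737.4576
  Σ                  1,959.8760     7,278.3041
P = 1,959.8760; D_Mac = 3.71366 half-year periods = 1.85683 yrs; D_mod = 1.85683/(1+0.057) = 1.75670 yrs.
ΔP/P ≈ -D_mod · Δy = -1.75670 × (+0.0035) = -0.006148 = -0.6148%.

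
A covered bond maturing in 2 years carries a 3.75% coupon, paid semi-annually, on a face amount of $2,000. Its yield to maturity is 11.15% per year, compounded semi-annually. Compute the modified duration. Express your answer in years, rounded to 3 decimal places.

1.838 years

Periodic yield y = 0.05575. First find Macaulay duration:
  t   CF        PV=CF/(1+0.05575)^t    t·PV
  1        37.50        35.5198        35.5198
  2        37.50        33.6441        67.2882
  3        37.50        31.8675        95.6025
  4     2,037.50     1,640.0355     6,560.1421
  Σ                  1,741.0669     6,758.5526
P = 1,741.0669; Macaulay duration = 6,758.5526 / 1,741.0669 = 3.88185 half-year periods = 1.94092 years.
Modified duration = D_Mac / (1 + y) = 1.94092 / 1.05575 = 1.83843 years.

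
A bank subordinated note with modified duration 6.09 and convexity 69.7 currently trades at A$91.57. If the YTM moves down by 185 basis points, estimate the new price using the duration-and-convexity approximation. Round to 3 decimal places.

Duration effect: -D_mod·Δy = -6.09 × (-0.0185) = +0.112665
Convexity effect: ½·C·(Δy)² = 0.5 × 69.7 × (-0.0185)² = +0.0119274125
ΔP/P ≈ +0.112665 + 0.0119274125 = +0.1245924125
New price ≈ 91.57 × (1 + 0.1245924125) = 102.978927212625.

A$102.979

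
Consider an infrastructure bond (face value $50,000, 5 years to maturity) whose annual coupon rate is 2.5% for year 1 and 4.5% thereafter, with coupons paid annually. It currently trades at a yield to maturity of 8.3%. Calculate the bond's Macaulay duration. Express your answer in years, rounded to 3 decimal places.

Periodic yield y = 0.083. Discount each cash flow and weight by its year:
  t   CF        PV=CF/(1+0.083)^t    t·PV
  1     1,250.00     1,154.2013     1,154.2013
  2     2,250.00     1,918.3401     3,836.6802
  3     2,250.00     1,771.3205     5,313.9615
  4     2,250.00     1,635.5683     6,542.2733
  5    52,250.00    35,070.6659   175,353.3293
  Σ                 41,550.0961   192,200.4456
Price P = Σ PV = 41,550.0961.
Macaulay duration = Σ(t·PV) / P = 192,200.4456 / 41,550.0961 = 4.62575 years.

4.626 years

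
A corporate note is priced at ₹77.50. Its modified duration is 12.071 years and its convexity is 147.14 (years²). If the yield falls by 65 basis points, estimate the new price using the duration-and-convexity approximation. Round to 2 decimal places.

₹83.82

Duration effect: -D_mod·Δy = -12.071 × (-0.0065) = +0.0784615
Convexity effect: ½·C·(Δy)² = 0.5 × 147.14 × (-0.0065)² = +0.0031083325
ΔP/P ≈ +0.0784615 + 0.0031083325 = +0.0815698325
New price ≈ 77.50 × (1 + 0.0815698325) = 83.82166201875.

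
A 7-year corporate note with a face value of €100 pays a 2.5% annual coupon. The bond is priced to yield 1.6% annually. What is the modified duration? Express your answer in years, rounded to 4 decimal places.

Periodic yield y = 0.016. First find Macaulay duration:
  t   CF        PV=CF/(1+0.016)^t    t·PV
  1         2.50         2.4606         2.4606
  2         2.50         2.4219         4.8438
  3         2.50         2.3837         7.1512
  4         2.50         2.3462         9.3848
  5         2.50         2.3093        11.5463
  6         2.50         2.2729        13.6373
  7       102.50        91.7208       642.0457
  Σ                    105.9154       691.0697
P = 105.9154; Macaulay duration = 691.0697 / 105.9154 = 6.52473 years.
Modified duration = D_Mac / (1 + y) = 6.52473 / 1.016 = 6.42198 years.

6.4220 years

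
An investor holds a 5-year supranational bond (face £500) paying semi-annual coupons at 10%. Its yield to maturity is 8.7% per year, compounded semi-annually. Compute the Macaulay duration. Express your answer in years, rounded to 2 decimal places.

Periodic yield y = 0.0435. Discount each cash flow and weight by its period:
  t   CF        PV=CF/(1+0.0435)^t    t·PV
  1        25.00        23.9578        23.9578
  2        25.00        22.9591        45.9182
  3        25.00        22.0020        66.0061
  4        25.00        21.0848        84.3393
  5        25.00        20.2059       101.0294
  6        25.00        19.3636       116.1814
  7        25.00        18.5564       129.8945
  8        25.00        17.7828       142.2625
  9        25.00        17.0415       153.3735
  10      525.00       342.9531     3,429.5313
  Σ                    525.9071     4,292.4941
Price P = Σ PV = 525.9071.
Macaulay duration = Σ(t·PV) / P = 4,292.4941 / 525.9071 = 8.16208 half-year periods.
In years: 8.16208 / 2 = 4.08104 years.

4.08 years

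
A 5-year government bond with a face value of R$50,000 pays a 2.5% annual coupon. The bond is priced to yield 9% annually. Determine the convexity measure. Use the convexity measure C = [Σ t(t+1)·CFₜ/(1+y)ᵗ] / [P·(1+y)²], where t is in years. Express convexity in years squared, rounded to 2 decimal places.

With y = 0.09:
  t   CF        PV=CF/(1+0.09)^t    t·PV        t(t+1)·PV
  1     1,250.00     1,146.7890     1,146.7890       2,293.5780
  2     1,250.00     1,052.1000     2,104.2000       6,312.5999
  3     1,250.00       965.2294     2,895.6881      11,582.7522
  4     1,250.00       885.5315     3,542.1261      17,710.6303
  5    51,250.00    33,308.9835   166,544.9177     999,269.5064
  Σ                 37,358.6334   176,233.7208   1,037,169.0668
P = 37,358.6334.
Convexity = Σ t(t+1)·PV / [P·(1+y)²] = 1,037,169.0668 / (37,358.6334 × 1.188100) = 23.36714.

23.37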